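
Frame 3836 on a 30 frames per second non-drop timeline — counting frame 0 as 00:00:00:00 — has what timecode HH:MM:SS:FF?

00:02:07:26

3836 ÷ 30 = 127 full seconds, remainder 26 frames.
127 s = 0 h 2 min 7 s.
Timecode: 00:02:07:26.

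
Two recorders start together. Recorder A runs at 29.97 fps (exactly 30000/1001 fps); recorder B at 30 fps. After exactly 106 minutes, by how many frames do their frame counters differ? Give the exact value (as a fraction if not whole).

106 min = 6360 s.
A emits 30000/1001 × 6360 = 190800000/1001 frames; B emits 30 × 6360 = 190800.
Difference = 190800/1001 frames (≈ 190.6094); B is ahead of A.

190800/1001 frames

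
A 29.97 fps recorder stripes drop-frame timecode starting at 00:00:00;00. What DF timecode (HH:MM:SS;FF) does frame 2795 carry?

00:01:33;07

Each 10-minute DF block holds 10 × 60 × 30 − 9 × 2 = 17982 frames. 2795 ÷ 17982 → 0 full blocks, remainder 2795.
Within the partial block the first minute is 1800 frames and each further minute 1798, so 1 further minute boundary passed. Total skipped labels = 18 × 0 + 2 × 1 = 2.
Non-drop label index = 2795 + 2 = 2797; at 30 labels/s that is 00:01:33:07, i.e. DF 00:01:33;07.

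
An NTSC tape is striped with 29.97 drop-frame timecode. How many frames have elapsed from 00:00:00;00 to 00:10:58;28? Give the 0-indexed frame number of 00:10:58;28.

Complete 10-minute blocks: 1, each 17982 frames → 17982.
Remaining 0 whole minutes in the current block: 0 frames.
Within the current minute: 58 × 30 + 28 = 1768. Total = 17982 + 0 + 1768 = 19750.

19750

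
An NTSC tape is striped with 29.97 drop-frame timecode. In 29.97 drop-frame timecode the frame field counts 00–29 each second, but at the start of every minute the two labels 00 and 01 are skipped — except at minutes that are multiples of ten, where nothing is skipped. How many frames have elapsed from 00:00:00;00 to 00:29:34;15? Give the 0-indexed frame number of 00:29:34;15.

Complete 10-minute blocks: 2, each 17982 frames → 35964.
Remaining 9 whole minutes in the current block: 1800 + 8 × 1798 = 16184 frames.
Within the current minute: 34 × 30 + 15 − 2 = 1033 (labels ;00/;01 skipped at this minute). Total = 35964 + 16184 + 1033 = 53181.

53181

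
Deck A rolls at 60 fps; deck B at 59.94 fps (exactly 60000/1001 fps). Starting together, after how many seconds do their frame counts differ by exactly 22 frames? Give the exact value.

The gap grows by |60000/1001 − 60| = 60/1001 frames per second.
Time for a 22-frame gap: 22 ÷ (60/1001) = 11011/30 s.

11011/30 seconds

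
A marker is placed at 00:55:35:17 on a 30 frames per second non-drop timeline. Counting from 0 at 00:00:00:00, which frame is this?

Total seconds to the label: (0 × 3600 + 55 × 60 + 35) = 3335.
Frame index = 3335 × 30 + 17 = 100067.

100067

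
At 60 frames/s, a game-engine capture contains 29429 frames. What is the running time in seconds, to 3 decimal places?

490.483 seconds

Running time = 29429 × 1/60 = 29429/60 s ≈ 490.483 s.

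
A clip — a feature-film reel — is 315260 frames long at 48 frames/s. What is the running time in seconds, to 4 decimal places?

Running time = 315260 × 1/48 = 78815/12 s ≈ 6567.9167 s.

6567.9167 seconds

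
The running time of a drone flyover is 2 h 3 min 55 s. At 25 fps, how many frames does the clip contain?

2 h 3 min 55 s = 7435 s.
Frames = 7435 × 25 = 185875.

185875 frames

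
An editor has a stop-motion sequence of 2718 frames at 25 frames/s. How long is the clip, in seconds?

108.72 seconds

Running time = 2718 / (25) = 108.72 s.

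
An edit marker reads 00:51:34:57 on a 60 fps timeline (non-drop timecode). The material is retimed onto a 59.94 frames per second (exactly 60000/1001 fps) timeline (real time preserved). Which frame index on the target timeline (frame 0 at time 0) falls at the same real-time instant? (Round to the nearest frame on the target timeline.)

Source frame index: (0×3600 + 51×60 + 34) × 60 + 57 = 185697.
Real time: 185697 / (60) = 61899/20 s.
Target frame: (61899/20) × (60000/1001) = 185697000/1001 ≈ 185511.489 → 185511.

frame 185511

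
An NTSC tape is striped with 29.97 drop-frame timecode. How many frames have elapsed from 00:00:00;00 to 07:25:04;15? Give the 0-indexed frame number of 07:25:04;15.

Complete 10-minute blocks: 44, each 17982 frames → 791208.
Remaining 5 whole minutes in the current block: 1800 + 4 × 1798 = 8992 frames.
Within the current minute: 4 × 30 + 15 − 2 = 133 (labels ;00/;01 skipped at this minute). Total = 791208 + 8992 + 133 = 800333.

800333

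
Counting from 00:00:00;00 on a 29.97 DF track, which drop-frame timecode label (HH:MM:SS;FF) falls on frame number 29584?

00:16:27;04

Ten DF minutes hold 17982 frames, so frame 29584 lies in block 1 (frames 17982–35963) with 11602 frames into that block.
The block's first minute is 1800 frames and the rest 1798 each; 11602 frames reaches minute 6, so 1 × 18 + 6 × 2 = 30 labels have been skipped so far.
Adding those back, label number 29584 + 30 = 29614 at 30 labels/s is 987 s + 4 f = 0 h 16 min 27 s frame 4, i.e. 00:16:27;04.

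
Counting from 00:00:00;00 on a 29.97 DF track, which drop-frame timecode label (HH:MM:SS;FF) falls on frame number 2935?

Ten DF minutes hold 17982 frames, so frame 2935 lies in block 0 (frames 0–17981) with 2935 frames into that block.
The block's first minute is 1800 frames and the rest 1798 each; 2935 frames reaches minute 1, so 0 × 18 + 1 × 2 = 2 labels have been skipped so far.
Adding those back, label number 2935 + 2 = 2937 at 30 labels/s is 97 s + 27 f = 0 h 1 min 37 s frame 27, i.e. 00:01:37;27.

00:01:37;27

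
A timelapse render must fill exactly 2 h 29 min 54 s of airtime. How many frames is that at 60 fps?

2 h 29 min 54 s = 8994 s.
Frames = 8994 × 60 = 539640.

539640 frames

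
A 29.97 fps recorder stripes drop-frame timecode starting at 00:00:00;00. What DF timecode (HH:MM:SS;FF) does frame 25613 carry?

00:14:14;19

Each 10-minute DF block holds 10 × 60 × 30 − 9 × 2 = 17982 frames. 25613 ÷ 17982 → 1 full block, remainder 7631.
Within the partial block the first minute is 1800 frames and each further minute 1798, so 4 further minute boundaries passed. Total skipped labels = 18 × 1 + 2 × 4 = 26.
Non-drop label index = 25613 + 26 = 25639; at 30 labels/s that is 00:14:14:19, i.e. DF 00:14:14;19.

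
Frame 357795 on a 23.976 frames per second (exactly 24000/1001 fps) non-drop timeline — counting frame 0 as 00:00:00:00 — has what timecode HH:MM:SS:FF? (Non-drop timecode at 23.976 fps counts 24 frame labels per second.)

357795 ÷ 24 = 14908 full seconds, remainder 3 frames.
14908 s = 4 h 8 min 28 s.
Timecode: 04:08:28:03.

04:08:28:03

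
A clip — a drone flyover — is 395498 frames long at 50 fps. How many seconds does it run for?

7909.96 seconds

Running time = 395498 / (50) = 7909.96 s.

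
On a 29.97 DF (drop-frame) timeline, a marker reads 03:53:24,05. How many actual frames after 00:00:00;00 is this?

As if non-drop at 30 labels/s: (3 × 3600 + 53 × 60 + 24) × 30 + 5 = 420125.
Minute boundaries passed: 233; those not divisible by 10: 233 − 23 = 210; dropped labels = 2 × 210 = 420.
Actual frame index = 420125 − 420 = 419705.

419705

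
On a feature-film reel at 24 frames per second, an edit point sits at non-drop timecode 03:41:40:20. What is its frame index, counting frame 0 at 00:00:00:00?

Total seconds to the label: (3 × 3600 + 41 × 60 + 40) = 13300.
Frame index = 13300 × 24 + 20 = 319220.

frame 319220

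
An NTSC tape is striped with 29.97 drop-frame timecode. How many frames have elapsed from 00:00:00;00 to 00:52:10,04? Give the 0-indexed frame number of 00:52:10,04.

As if non-drop at 30 labels/s: (0 × 3600 + 52 × 60 + 10) × 30 + 4 = 93904.
Minute boundaries passed: 52; those not divisible by 10: 52 − 5 = 47; dropped labels = 2 × 47 = 94.
Actual frame index = 93904 − 94 = 93810.

93810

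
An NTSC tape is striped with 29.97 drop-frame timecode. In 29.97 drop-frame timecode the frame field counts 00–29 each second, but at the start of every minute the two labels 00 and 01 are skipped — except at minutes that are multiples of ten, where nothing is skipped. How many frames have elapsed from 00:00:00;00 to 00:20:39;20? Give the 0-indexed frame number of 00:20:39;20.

37154

Complete 10-minute blocks: 2, each 17982 frames → 35964.
Remaining 0 whole minutes in the current block: 0 frames.
Within the current minute: 39 × 30 + 20 = 1190. Total = 35964 + 0 + 1190 = 37154.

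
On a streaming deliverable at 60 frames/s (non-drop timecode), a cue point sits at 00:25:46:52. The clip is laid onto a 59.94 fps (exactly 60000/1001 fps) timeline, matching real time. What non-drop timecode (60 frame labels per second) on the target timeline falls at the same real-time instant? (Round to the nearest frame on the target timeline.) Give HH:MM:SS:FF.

Source frame index: (0×3600 + 25×60 + 46) × 60 + 52 = 92812.
Real time: 92812 / (60) = 23203/15 s.
Target frame: (23203/15) × (60000/1001) = 92812000/1001 ≈ 92719.281 → 92719.
At 60 labels/s: frame 92719 → 00:25:45:19.

00:25:45:19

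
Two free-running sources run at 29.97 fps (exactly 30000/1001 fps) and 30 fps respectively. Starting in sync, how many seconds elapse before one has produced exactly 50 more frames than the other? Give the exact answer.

The gap grows by |30 − 30000/1001| = 30/1001 frames per second.
Time for a 50-frame gap: 50 ÷ (30/1001) = 5005/3 s.

5005/3 seconds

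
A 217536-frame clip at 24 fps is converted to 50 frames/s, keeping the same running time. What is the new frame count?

Target frames = source frames × (target rate / source rate) = 217536 × (50)/(24) = 217536 × 25/12 = 453200.

453200 frames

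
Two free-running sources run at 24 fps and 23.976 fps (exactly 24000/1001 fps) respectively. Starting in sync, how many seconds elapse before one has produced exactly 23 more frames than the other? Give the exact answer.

The gap grows by |24000/1001 − 24| = 24/1001 frames per second.
Time for a 23-frame gap: 23 ÷ (24/1001) = 23023/24 s.

23023/24 seconds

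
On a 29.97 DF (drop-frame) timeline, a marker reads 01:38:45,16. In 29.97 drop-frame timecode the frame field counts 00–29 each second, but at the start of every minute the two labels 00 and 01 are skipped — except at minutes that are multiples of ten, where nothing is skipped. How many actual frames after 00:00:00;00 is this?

As if non-drop at 30 labels/s: (1 × 3600 + 38 × 60 + 45) × 30 + 16 = 177766.
Minute boundaries passed: 98; those not divisible by 10: 98 − 9 = 89; dropped labels = 2 × 89 = 178.
Actual frame index = 177766 − 178 = 177588.

177588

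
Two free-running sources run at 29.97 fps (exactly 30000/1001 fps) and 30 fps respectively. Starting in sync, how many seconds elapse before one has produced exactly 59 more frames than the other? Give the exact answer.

The gap grows by |30 − 30000/1001| = 30/1001 frames per second.
Time for a 59-frame gap: 59 ÷ (30/1001) = 59059/30 s.

59059/30 seconds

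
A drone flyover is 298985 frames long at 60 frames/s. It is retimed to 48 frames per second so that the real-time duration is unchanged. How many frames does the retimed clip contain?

239188 frames

Target frames = source frames × (target rate / source rate) = 298985 × (48)/(60) = 298985 × 4/5 = 239188.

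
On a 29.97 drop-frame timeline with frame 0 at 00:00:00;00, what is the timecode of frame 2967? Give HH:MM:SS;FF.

00:01:38;29

Each 10-minute DF block holds 10 × 60 × 30 − 9 × 2 = 17982 frames. 2967 ÷ 17982 → 0 full blocks, remainder 2967.
Within the partial block the first minute is 1800 frames and each further minute 1798, so 1 further minute boundary passed. Total skipped labels = 18 × 0 + 2 × 1 = 2.
Non-drop label index = 2967 + 2 = 2969; at 30 labels/s that is 00:01:38:29, i.e. DF 00:01:38;29.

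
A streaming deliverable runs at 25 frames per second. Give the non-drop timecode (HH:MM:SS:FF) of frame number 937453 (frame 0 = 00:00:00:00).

937453 ÷ 25 = 37498 full seconds, remainder 3 frames.
37498 s = 10 h 24 min 58 s.
Timecode: 10:24:58:03.

10:24:58:03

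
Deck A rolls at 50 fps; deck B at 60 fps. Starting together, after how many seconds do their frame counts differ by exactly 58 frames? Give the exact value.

The gap grows by |60 − 50| = 10 frames per second.
Time for a 58-frame gap: 58 ÷ (10) = 5.8 s.

5.8 seconds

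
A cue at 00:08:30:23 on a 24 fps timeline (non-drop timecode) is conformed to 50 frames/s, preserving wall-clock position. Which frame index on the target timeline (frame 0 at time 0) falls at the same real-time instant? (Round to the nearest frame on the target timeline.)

Source frame index: (0×3600 + 8×60 + 30) × 24 + 23 = 12263.
Real time: 12263 / (24) = 12263/24 s.
Target frame: (12263/24) × (50) = 306575/12 ≈ 25547.917 → 25548.

frame 25548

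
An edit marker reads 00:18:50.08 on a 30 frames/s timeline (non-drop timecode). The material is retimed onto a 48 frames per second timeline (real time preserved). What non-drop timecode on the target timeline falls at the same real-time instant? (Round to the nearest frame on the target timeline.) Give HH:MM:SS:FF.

Source frame index: (0×3600 + 18×60 + 50) × 30 + 8 = 33908.
Real time: 33908 / (30) = 16954/15 s.
Target frame: (16954/15) × (48) = 271264/5 ≈ 54252.800 → 54253.
At 48 labels/s: frame 54253 → 00:18:50:13.

00:18:50:13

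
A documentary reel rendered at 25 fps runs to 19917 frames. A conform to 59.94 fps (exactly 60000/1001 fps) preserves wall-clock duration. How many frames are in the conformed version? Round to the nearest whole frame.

Frames at target rate = 19917 × (60000/1001) / (25) = 47800800/1001 ≈ 47753.047.
Nearest whole frame: 47753.

47753 frames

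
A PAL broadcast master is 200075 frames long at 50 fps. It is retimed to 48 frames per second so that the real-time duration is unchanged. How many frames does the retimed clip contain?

192072 frames

Target frames = source frames × (target rate / source rate) = 200075 × (48)/(50) = 200075 × 24/25 = 192072.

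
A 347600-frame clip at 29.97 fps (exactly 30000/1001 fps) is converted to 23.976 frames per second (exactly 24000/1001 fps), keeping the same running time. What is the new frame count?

278080 frames

Frames at target rate = 347600 × (24000/1001) / (30000/1001) = 278080.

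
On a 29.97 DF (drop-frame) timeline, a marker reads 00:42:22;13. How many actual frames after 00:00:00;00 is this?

76197

Complete 10-minute blocks: 4, each 17982 frames → 71928.
Remaining 2 whole minutes in the current block: 1800 + 1 × 1798 = 3598 frames.
Within the current minute: 22 × 30 + 13 − 2 = 671 (labels ;00/;01 skipped at this minute). Total = 71928 + 3598 + 671 = 76197.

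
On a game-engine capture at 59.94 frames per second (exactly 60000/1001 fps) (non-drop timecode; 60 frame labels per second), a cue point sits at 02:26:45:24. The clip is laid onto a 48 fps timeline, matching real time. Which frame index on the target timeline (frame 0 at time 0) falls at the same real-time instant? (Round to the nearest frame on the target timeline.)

Source frame index: (2×3600 + 26×60 + 45) × 60 + 24 = 528324.
Real time: 528324 / (60000/1001) = 44071027/5000 s.
Target frame: (44071027/5000) × (48) = 264426162/625 ≈ 423081.859 → 423082.

frame 423082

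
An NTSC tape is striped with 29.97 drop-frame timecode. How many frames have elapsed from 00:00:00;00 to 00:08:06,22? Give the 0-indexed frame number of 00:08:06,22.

Complete 10-minute blocks: 0, each 17982 frames → 0.
Remaining 8 whole minutes in the current block: 1800 + 7 × 1798 = 14386 frames.
Within the current minute: 6 × 30 + 22 − 2 = 200 (labels ;00/;01 skipped at this minute). Total = 0 + 14386 + 200 = 14586.

14586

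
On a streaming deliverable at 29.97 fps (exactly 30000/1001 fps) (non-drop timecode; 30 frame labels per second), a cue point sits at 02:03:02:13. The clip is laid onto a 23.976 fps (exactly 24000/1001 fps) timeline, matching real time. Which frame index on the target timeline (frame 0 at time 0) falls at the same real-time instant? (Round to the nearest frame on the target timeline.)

frame 177178

Source frame index: (2×3600 + 3×60 + 2) × 30 + 13 = 221473.
Real time: 221473 / (30000/1001) = 221694473/30000 s.
Target frame: (221694473/30000) × (24000/1001) = 885892/5 ≈ 177178.400 → 177178.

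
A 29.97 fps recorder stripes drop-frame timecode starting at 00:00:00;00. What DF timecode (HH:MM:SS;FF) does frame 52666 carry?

Each 10-minute DF block holds 10 × 60 × 30 − 9 × 2 = 17982 frames. 52666 ÷ 17982 → 2 full blocks, remainder 16702.
Within the partial block the first minute is 1800 frames and each further minute 1798, so 9 further minute boundaries passed. Total skipped labels = 18 × 2 + 2 × 9 = 54.
Non-drop label index = 52666 + 54 = 52720; at 30 labels/s that is 00:29:17:10, i.e. DF 00:29:17;10.

00:29:17;10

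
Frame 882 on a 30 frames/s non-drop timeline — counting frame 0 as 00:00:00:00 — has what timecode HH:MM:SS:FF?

882 ÷ 30 = 29 full seconds, remainder 12 frames.
29 s = 0 h 0 min 29 s.
Timecode: 00:00:29:12.

00:00:29:12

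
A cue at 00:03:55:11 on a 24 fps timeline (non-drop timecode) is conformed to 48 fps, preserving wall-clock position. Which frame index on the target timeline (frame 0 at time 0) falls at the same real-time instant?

frame 11302

Source frame index: (0×3600 + 3×60 + 55) × 24 + 11 = 5651.
Real time: 5651 / (24) = 5651/24 s.
Target frame: (5651/24) × (48) = 11302.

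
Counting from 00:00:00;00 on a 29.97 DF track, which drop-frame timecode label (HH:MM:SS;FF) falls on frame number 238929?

Ten DF minutes hold 17982 frames, so frame 238929 lies in block 13 (frames 233766–251747) with 5163 frames into that block.
The block's first minute is 1800 frames and the rest 1798 each; 5163 frames reaches minute 2, so 13 × 18 + 2 × 2 = 238 labels have been skipped so far.
Adding those back, label number 238929 + 238 = 239167 at 30 labels/s is 7972 s + 7 f = 2 h 12 min 52 s frame 7, i.e. 02:12:52;07.

02:12:52;07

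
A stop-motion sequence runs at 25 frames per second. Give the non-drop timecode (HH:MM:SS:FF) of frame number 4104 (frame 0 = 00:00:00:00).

4104 ÷ 25 = 164 full seconds, remainder 4 frames.
164 s = 0 h 2 min 44 s.
Timecode: 00:02:44:04.

00:02:44:04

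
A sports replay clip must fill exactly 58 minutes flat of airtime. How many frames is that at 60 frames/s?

58 min = 3480 s.
Frames = 3480 × 60 = 208800.

208800 frames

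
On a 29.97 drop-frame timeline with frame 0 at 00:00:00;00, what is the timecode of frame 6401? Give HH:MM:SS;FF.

Ten DF minutes hold 17982 frames, so frame 6401 lies in block 0 (frames 0–17981) with 6401 frames into that block.
The block's first minute is 1800 frames and the rest 1798 each; 6401 frames reaches minute 3, so 0 × 18 + 3 × 2 = 6 labels have been skipped so far.
Adding those back, label number 6401 + 6 = 6407 at 30 labels/s is 213 s + 17 f = 0 h 3 min 33 s frame 17, i.e. 00:03:33;17.

00:03:33;17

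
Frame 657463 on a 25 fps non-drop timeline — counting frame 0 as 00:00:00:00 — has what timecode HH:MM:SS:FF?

07:18:18:13

657463 ÷ 25 = 26298 full seconds, remainder 13 frames.
26298 s = 7 h 18 min 18 s.
Timecode: 07:18:18:13.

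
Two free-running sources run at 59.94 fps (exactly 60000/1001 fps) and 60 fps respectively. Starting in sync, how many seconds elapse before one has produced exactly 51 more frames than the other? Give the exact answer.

850.85 seconds

The gap grows by |60 − 60000/1001| = 60/1001 frames per second.
Time for a 51-frame gap: 51 ÷ (60/1001) = 850.85 s.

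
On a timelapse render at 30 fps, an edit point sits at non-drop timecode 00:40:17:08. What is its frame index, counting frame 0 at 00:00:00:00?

Total seconds to the label: (0 × 3600 + 40 × 60 + 17) = 2417.
Frame index = 2417 × 30 + 8 = 72518.

frame 72518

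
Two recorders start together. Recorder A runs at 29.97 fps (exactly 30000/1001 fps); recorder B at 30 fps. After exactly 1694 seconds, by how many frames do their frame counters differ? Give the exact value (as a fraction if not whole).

660/13 frames

A emits 30000/1001 × 1694 = 660000/13 frames; B emits 30 × 1694 = 50820.
Difference = 660/13 frames (≈ 50.7692); B is ahead of A.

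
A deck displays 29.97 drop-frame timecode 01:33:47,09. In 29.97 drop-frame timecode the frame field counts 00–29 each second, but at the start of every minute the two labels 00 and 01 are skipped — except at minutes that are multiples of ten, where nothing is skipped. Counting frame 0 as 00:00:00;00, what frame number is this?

As if non-drop at 30 labels/s: (1 × 3600 + 33 × 60 + 47) × 30 + 9 = 168819.
Minute boundaries passed: 93; those not divisible by 10: 93 − 9 = 84; dropped labels = 2 × 84 = 168.
Actual frame index = 168819 − 168 = 168651.

168651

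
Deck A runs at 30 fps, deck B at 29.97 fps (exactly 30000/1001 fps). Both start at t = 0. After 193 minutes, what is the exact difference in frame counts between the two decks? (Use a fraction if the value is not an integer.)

347400/1001 frames

193 min = 11580 s.
A emits 30 × 11580 = 347400 frames; B emits 30000/1001 × 11580 = 347400000/1001.
Difference = 347400/1001 frames (≈ 347.0529); B is behind A.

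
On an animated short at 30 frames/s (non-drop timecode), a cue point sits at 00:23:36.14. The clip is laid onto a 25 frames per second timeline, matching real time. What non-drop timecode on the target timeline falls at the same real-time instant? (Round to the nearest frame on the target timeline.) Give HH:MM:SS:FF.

00:23:36:12

Source frame index: (0×3600 + 23×60 + 36) × 30 + 14 = 42494.
Real time: 42494 / (30) = 21247/15 s.
Target frame: (21247/15) × (25) = 106235/3 ≈ 35411.667 → 35412.
At 25 labels/s: frame 35412 → 00:23:36:12.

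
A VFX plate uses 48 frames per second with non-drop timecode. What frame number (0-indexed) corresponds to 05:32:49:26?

Total seconds to the label: (5 × 3600 + 32 × 60 + 49) = 19969.
Frame index = 19969 × 48 + 26 = 958538.

958538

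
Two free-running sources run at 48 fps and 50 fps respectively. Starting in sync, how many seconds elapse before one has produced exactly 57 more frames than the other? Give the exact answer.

28.5 seconds

The gap grows by |50 − 48| = 2 frames per second.
Time for a 57-frame gap: 57 ÷ (2) = 28.5 s.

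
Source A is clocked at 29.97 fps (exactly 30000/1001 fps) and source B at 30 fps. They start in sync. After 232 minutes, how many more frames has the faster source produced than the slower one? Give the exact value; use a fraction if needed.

232 min = 13920 s.
A emits 30000/1001 × 13920 = 417600000/1001 frames; B emits 30 × 13920 = 417600.
Difference = 417600/1001 frames (≈ 417.1828); B is ahead of A.

417600/1001 frames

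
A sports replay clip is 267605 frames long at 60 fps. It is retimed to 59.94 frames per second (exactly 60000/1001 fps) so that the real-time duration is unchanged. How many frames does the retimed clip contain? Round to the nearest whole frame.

267338 frames

Frames at target rate = 267605 × (60000/1001) / (60) = 20585000/77 ≈ 267337.662.
Nearest whole frame: 267338.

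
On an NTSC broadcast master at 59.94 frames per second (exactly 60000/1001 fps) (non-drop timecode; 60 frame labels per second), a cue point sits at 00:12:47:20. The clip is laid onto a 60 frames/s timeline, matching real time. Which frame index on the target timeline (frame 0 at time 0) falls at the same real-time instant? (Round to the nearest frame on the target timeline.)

Source frame index: (0×3600 + 12×60 + 47) × 60 + 20 = 46040.
Real time: 46040 / (60000/1001) = 1152151/1500 s.
Target frame: (1152151/1500) × (60) = 1152151/25 ≈ 46086.040 → 46086.

frame 46086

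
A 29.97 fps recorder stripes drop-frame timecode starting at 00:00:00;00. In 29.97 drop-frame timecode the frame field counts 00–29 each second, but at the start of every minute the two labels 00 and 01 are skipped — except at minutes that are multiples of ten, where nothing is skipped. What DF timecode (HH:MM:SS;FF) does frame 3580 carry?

00:01:59;12

Each 10-minute DF block holds 10 × 60 × 30 − 9 × 2 = 17982 frames. 3580 ÷ 17982 → 0 full blocks, remainder 3580.
Within the partial block the first minute is 1800 frames and each further minute 1798, so 1 further minute boundary passed. Total skipped labels = 18 × 0 + 2 × 1 = 2.
Non-drop label index = 3580 + 2 = 3582; at 30 labels/s that is 00:01:59:12, i.e. DF 00:01:59;12.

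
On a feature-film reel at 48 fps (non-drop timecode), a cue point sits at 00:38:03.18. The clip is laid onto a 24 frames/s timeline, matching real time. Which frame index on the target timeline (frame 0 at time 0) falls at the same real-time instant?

Source frame index: (0×3600 + 38×60 + 3) × 48 + 18 = 109602.
Real time: 109602 / (48) = 18267/8 s.
Target frame: (18267/8) × (24) = 54801.

frame 54801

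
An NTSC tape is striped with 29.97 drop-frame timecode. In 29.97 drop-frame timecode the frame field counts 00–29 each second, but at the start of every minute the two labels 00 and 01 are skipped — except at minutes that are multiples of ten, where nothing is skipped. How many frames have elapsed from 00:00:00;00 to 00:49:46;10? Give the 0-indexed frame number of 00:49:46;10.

89500

As if non-drop at 30 labels/s: (0 × 3600 + 49 × 60 + 46) × 30 + 10 = 89590.
Minute boundaries passed: 49; those not divisible by 10: 49 − 4 = 45; dropped labels = 2 × 45 = 90.
Actual frame index = 89590 − 90 = 89500.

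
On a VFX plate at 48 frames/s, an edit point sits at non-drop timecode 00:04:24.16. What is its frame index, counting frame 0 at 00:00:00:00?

Total seconds to the label: (0 × 3600 + 4 × 60 + 24) = 264.
Frame index = 264 × 48 + 16 = 12688.

12688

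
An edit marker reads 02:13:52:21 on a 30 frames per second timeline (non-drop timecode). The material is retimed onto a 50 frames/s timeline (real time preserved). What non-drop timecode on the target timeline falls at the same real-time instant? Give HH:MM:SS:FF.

Source frame index: (2×3600 + 13×60 + 52) × 30 + 21 = 240981.
Real time: 240981 / (30) = 80327/10 s.
Target frame: (80327/10) × (50) = 401635.
At 50 labels/s: frame 401635 → 02:13:52:35.

02:13:52:35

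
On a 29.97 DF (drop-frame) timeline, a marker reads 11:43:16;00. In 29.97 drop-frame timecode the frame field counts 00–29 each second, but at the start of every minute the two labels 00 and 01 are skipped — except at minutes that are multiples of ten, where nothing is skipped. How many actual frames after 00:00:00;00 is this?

As if non-drop at 30 labels/s: (11 × 3600 + 43 × 60 + 16) × 30 + 0 = 1265880.
Minute boundaries passed: 703; those not divisible by 10: 703 − 70 = 633; dropped labels = 2 × 633 = 1266.
Actual frame index = 1265880 − 1266 = 1264614.

1264614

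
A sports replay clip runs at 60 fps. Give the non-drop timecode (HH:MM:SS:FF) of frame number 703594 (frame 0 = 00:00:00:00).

703594 ÷ 60 = 11726 full seconds, remainder 34 frames.
11726 s = 3 h 15 min 26 s.
Timecode: 03:15:26:34.

03:15:26:34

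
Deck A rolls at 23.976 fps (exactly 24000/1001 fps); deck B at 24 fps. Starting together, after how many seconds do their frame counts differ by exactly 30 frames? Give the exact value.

The gap grows by |24 − 24000/1001| = 24/1001 frames per second.
Time for a 30-frame gap: 30 ÷ (24/1001) = 1251.25 s.

1251.25 seconds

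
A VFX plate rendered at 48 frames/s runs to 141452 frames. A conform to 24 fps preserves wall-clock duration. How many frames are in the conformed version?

Target frames = source frames × (target rate / source rate) = 141452 × (24)/(48) = 141452 × 1/2 = 70726.

70726 frames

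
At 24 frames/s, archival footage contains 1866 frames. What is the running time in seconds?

Running time = 1866 / (24) = 77.75 s.

77.75 seconds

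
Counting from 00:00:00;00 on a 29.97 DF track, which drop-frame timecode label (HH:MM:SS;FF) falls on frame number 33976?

Ten DF minutes hold 17982 frames, so frame 33976 lies in block 1 (frames 17982–35963) with 15994 frames into that block.
The block's first minute is 1800 frames and the rest 1798 each; 15994 frames reaches minute 8, so 1 × 18 + 8 × 2 = 34 labels have been skipped so far.
Adding those back, label number 33976 + 34 = 34010 at 30 labels/s is 1133 s + 20 f = 0 h 18 min 53 s frame 20, i.e. 00:18:53;20.

00:18:53;20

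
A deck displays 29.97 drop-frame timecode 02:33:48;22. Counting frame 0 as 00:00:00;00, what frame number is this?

276586

Complete 10-minute blocks: 15, each 17982 frames → 269730.
Remaining 3 whole minutes in the current block: 1800 + 2 × 1798 = 5396 frames.
Within the current minute: 48 × 30 + 22 − 2 = 1460 (labels ;00/;01 skipped at this minute). Total = 269730 + 5396 + 1460 = 276586.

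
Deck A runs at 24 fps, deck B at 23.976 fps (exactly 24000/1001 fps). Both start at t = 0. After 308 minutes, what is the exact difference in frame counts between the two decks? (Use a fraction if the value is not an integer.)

5760/13 frames

308 min = 18480 s.
A emits 24 × 18480 = 443520 frames; B emits 24000/1001 × 18480 = 5760000/13.
Difference = 5760/13 frames (≈ 443.0769); B is behind A.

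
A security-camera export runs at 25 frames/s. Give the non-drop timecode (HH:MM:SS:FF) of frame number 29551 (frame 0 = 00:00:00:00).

00:19:42:01

29551 ÷ 25 = 1182 full seconds, remainder 1 frame.
1182 s = 0 h 19 min 42 s.
Timecode: 00:19:42:01.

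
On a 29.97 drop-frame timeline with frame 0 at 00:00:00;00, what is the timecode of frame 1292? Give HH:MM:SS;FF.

00:00:43;02

Ten DF minutes hold 17982 frames, so frame 1292 lies in block 0 (frames 0–17981) with 1292 frames into that block.
The block's first minute is 1800 frames and the rest 1798 each; 1292 frames reaches minute 0, so 0 × 18 + 0 × 2 = 0 labels have been skipped so far.
Adding those back, label number 1292 + 0 = 1292 at 30 labels/s is 43 s + 2 f = 0 h 0 min 43 s frame 2, i.e. 00:00:43;02.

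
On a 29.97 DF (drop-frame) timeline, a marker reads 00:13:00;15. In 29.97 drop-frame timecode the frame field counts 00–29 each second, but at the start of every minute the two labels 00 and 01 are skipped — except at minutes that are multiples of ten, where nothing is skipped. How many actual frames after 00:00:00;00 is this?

As if non-drop at 30 labels/s: (0 × 3600 + 13 × 60 + 0) × 30 + 15 = 23415.
Minute boundaries passed: 13; those not divisible by 10: 13 − 1 = 12; dropped labels = 2 × 12 = 24.
Actual frame index = 23415 − 24 = 23391.

23391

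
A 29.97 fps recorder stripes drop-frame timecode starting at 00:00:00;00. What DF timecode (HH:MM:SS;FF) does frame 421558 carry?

Ten DF minutes hold 17982 frames, so frame 421558 lies in block 23 (frames 413586–431567) with 7972 frames into that block.
The block's first minute is 1800 frames and the rest 1798 each; 7972 frames reaches minute 4, so 23 × 18 + 4 × 2 = 422 labels have been skipped so far.
Adding those back, label number 421558 + 422 = 421980 at 30 labels/s is 14066 s + 0 f = 3 h 54 min 26 s frame 0, i.e. 03:54:26;00.

03:54:26;00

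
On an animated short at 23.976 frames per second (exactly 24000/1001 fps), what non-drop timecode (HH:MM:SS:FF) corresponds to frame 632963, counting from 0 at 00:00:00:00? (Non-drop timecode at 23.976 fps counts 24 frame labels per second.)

632963 ÷ 24 = 26373 full seconds, remainder 11 frames.
26373 s = 7 h 19 min 33 s.
Timecode: 07:19:33:11.

07:19:33:11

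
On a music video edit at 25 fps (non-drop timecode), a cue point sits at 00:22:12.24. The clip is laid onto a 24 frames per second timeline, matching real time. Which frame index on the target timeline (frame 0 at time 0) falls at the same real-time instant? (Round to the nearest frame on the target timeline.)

Source frame index: (0×3600 + 22×60 + 12) × 25 + 24 = 33324.
Real time: 33324 / (25) = 33324/25 s.
Target frame: (33324/25) × (24) = 799776/25 ≈ 31991.040 → 31991.

frame 31991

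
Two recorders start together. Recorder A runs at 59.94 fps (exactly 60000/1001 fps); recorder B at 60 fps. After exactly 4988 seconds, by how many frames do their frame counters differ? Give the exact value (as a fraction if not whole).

A emits 60000/1001 × 4988 = 299280000/1001 frames; B emits 60 × 4988 = 299280.
Difference = 299280/1001 frames (≈ 298.9810); B is ahead of A.

299280/1001 frames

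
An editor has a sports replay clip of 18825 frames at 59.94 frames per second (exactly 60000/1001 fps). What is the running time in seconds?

314.06375 seconds

Running time = 18825 / (60000/1001) = 314.06375 s.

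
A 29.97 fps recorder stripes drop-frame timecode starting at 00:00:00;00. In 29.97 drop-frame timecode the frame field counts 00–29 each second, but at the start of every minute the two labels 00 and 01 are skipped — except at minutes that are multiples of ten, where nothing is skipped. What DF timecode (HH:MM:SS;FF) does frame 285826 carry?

02:38:57;02

Each 10-minute DF block holds 10 × 60 × 30 − 9 × 2 = 17982 frames. 285826 ÷ 17982 → 15 full blocks, remainder 16096.
Within the partial block the first minute is 1800 frames and each further minute 1798, so 8 further minute boundaries passed. Total skipped labels = 18 × 15 + 2 × 8 = 286.
Non-drop label index = 285826 + 286 = 286112; at 30 labels/s that is 02:38:57:02, i.e. DF 02:38:57;02.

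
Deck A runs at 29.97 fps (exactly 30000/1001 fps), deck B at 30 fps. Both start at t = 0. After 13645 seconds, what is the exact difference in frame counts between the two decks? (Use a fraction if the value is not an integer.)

A emits 30000/1001 × 13645 = 409350000/1001 frames; B emits 30 × 13645 = 409350.
Difference = 409350/1001 frames (≈ 408.9411); B is ahead of A.

409350/1001 frames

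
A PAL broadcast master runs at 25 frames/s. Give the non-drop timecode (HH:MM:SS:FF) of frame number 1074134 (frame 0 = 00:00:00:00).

11:56:05:09

1074134 ÷ 25 = 42965 full seconds, remainder 9 frames.
42965 s = 11 h 56 min 5 s.
Timecode: 11:56:05:09.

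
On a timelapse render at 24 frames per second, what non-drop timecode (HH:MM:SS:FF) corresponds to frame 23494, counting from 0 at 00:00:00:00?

23494 ÷ 24 = 978 full seconds, remainder 22 frames.
978 s = 0 h 16 min 18 s.
Timecode: 00:16:18:22.

00:16:18:22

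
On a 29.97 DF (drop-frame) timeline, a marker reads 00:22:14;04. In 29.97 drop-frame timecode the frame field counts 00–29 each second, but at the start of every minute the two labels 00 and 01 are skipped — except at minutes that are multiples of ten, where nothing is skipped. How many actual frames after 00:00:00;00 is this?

39984

Complete 10-minute blocks: 2, each 17982 frames → 35964.
Remaining 2 whole minutes in the current block: 1800 + 1 × 1798 = 3598 frames.
Within the current minute: 14 × 30 + 4 − 2 = 422 (labels ;00/;01 skipped at this minute). Total = 35964 + 3598 + 422 = 39984.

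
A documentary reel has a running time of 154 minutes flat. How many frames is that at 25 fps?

154 min = 9240 s.
Frames = 9240 × 25 = 231000.

231000 frames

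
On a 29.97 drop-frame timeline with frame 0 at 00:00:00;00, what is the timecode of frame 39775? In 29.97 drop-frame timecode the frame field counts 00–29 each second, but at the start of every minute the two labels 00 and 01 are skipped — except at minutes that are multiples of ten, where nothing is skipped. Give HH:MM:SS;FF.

00:22:07;05

Each 10-minute DF block holds 10 × 60 × 30 − 9 × 2 = 17982 frames. 39775 ÷ 17982 → 2 full blocks, remainder 3811.
Within the partial block the first minute is 1800 frames and each further minute 1798, so 2 further minute boundaries passed. Total skipped labels = 18 × 2 + 2 × 2 = 40.
Non-drop label index = 39775 + 40 = 39815; at 30 labels/s that is 00:22:07:05, i.e. DF 00:22:07;05.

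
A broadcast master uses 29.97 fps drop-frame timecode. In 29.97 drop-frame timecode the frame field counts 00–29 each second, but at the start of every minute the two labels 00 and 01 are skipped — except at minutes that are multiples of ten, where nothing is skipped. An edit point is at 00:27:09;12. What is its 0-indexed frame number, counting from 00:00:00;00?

48832

As if non-drop at 30 labels/s: (0 × 3600 + 27 × 60 + 9) × 30 + 12 = 48882.
Minute boundaries passed: 27; those not divisible by 10: 27 − 2 = 25; dropped labels = 2 × 25 = 50.
Actual frame index = 48882 − 50 = 48832.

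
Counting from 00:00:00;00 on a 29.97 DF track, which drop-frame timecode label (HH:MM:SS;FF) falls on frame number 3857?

00:02:08;21

Ten DF minutes hold 17982 frames, so frame 3857 lies in block 0 (frames 0–17981) with 3857 frames into that block.
The block's first minute is 1800 frames and the rest 1798 each; 3857 frames reaches minute 2, so 0 × 18 + 2 × 2 = 4 labels have been skipped so far.
Adding those back, label number 3857 + 4 = 3861 at 30 labels/s is 128 s + 21 f = 0 h 2 min 8 s frame 21, i.e. 00:02:08;21.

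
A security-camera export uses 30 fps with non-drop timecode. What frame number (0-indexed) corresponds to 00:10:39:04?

Total seconds to the label: (0 × 3600 + 10 × 60 + 39) = 639.
Frame index = 639 × 30 + 4 = 19174.

frame 19174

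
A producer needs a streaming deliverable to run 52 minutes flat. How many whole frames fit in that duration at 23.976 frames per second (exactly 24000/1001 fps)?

74805 frames

52 min = 3120 s.
Frames = 3120 × 24000/1001 = 5760000/77 ≈ 74805.1948.
Complete frames: 74805.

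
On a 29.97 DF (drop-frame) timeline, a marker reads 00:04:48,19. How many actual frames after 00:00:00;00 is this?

As if non-drop at 30 labels/s: (0 × 3600 + 4 × 60 + 48) × 30 + 19 = 8659.
Minute boundaries passed: 4; those not divisible by 10: 4 − 0 = 4; dropped labels = 2 × 4 = 8.
Actual frame index = 8659 − 8 = 8651.

8651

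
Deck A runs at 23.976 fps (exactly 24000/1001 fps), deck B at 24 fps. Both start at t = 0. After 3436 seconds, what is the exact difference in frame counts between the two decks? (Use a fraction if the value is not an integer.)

A emits 24000/1001 × 3436 = 82464000/1001 frames; B emits 24 × 3436 = 82464.
Difference = 82464/1001 frames (≈ 82.3816); B is ahead of A.

82464/1001 frames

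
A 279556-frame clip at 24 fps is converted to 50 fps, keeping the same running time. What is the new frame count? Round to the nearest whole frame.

Frames at target rate = 279556 × (50) / (24) = 1747225/3 ≈ 582408.333.
Nearest whole frame: 582408.

582408 frames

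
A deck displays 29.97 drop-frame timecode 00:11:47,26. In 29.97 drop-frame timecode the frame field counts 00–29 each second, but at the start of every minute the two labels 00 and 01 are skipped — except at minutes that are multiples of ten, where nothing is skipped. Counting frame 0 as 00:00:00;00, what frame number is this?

Complete 10-minute blocks: 1, each 17982 frames → 17982.
Remaining 1 whole minute in the current block: 1800 + 0 × 1798 = 1800 frames.
Within the current minute: 47 × 30 + 26 − 2 = 1434 (labels ;00/;01 skipped at this minute). Total = 17982 + 1800 + 1434 = 21216.

21216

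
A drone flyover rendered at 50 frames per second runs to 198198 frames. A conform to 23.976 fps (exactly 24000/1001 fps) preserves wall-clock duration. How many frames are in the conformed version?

Target frames = source frames × (target rate / source rate) = 198198 × (24000/1001)/(50) = 198198 × 480/1001 = 95040.

95040 frames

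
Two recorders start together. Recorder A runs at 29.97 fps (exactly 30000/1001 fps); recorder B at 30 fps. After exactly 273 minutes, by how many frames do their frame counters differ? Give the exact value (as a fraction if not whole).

5400/11 frames

273 min = 16380 s.
A emits 30000/1001 × 16380 = 5400000/11 frames; B emits 30 × 16380 = 491400.
Difference = 5400/11 frames (≈ 490.9091); B is ahead of A.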